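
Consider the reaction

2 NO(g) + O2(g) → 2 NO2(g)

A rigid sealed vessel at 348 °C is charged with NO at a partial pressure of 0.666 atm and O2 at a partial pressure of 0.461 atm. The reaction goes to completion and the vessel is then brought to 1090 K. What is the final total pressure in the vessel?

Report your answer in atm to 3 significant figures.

1.39 atm

At constant V, partial pressures at 348 °C are proportional to moles, so apply stoichiometry directly to pressures.
P(O2) required for 0.666 atm of NO = (1/2) × 0.666 = 0.3330 atm; available 0.461 atm, so NO is limiting.
P(O2) remaining = 0.461 − (1/2) × 0.666 = 0.1280 atm
P(gaseous products) = (2)/2 × 0.666 = 0.6660 atm
P_total at 348 °C = 0.1280 + 0.6660 = 0.7940 atm
Scaling to 1090 K: P = 0.7940 × 1090/621.15 = 1.393 atm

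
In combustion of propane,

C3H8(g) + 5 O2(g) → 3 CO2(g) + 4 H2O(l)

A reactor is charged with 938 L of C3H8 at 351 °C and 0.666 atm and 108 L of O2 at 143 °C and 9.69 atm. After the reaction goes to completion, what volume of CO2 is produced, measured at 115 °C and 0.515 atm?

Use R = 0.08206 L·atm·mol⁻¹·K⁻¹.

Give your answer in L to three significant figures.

1140 L

n(C3H8) = PV/RT = (0.666 × 938) / (0.08206 × 624.15) = 12.20 mol
n(O2) = PV/RT = (9.69 × 108) / (0.08206 × 416.15) = 30.65 mol
For 12.20 mol C3H8, stoichiometry requires (5/1) × 12.20 = 61.00 mol O2; 30.65 mol is available, so O2 is limiting.
n(CO2) = (3/5) × 30.65 = 18.39 mol
V(CO2) = nRT/P = 18.39 × 0.08206 × 388.15 / 0.515 = 1137 L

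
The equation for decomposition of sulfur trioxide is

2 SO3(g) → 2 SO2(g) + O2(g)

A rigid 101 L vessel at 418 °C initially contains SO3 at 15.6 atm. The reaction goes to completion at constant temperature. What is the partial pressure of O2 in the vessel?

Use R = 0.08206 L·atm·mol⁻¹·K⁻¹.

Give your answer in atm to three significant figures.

n(SO3)₀ = PV/RT = (15.6 × 101) / (0.08206 × 691.15) = 27.78 mol
n(O2) = (1/2) × 27.78 = 13.89 mol
P(O2) = nRT/V = 13.89 × 0.08206 × 691.15 / 101 = 7.800 atm

7.80 atm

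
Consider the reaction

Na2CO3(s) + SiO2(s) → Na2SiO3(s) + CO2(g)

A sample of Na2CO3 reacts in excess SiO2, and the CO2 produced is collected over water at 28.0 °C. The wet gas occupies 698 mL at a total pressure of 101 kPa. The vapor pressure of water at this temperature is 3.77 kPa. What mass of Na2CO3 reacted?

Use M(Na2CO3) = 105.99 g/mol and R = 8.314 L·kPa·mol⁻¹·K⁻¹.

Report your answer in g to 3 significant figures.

2.87 g

P(CO2) = 101 − 3.77 = 97.23 kPa
n(CO2) = PV/RT = (97.23 × 0.6980) / (8.314 × 301.15) = 0.02711 mol
n(Na2CO3) = (1/1) × 0.02711 = 0.02711 mol
m(Na2CO3) = 0.02711 × 105.99 = 2.873 g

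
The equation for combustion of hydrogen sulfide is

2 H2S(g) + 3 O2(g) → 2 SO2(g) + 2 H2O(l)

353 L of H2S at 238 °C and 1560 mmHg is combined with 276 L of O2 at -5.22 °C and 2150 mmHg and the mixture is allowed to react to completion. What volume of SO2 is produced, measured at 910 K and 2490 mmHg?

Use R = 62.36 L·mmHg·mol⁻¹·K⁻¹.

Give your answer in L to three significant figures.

394 L

n(H2S) = PV/RT = (1560 × 353) / (62.36 × 511.15) = 17.28 mol
n(O2) = PV/RT = (2150 × 276) / (62.36 × 267.93) = 35.52 mol
For 17.28 mol H2S, stoichiometry requires (3/2) × 17.28 = 25.92 mol O2; 35.52 mol is available, so H2S is limiting.
n(SO2) = (2/2) × 17.28 = 17.28 mol
V(SO2) = nRT/P = 17.28 × 62.36 × 910 / 2490 = 393.8 L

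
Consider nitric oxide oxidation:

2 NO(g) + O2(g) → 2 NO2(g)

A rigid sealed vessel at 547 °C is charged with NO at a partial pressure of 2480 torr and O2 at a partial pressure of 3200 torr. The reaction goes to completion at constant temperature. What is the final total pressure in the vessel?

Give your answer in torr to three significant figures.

At constant V, partial pressures at 547 °C are proportional to moles, so apply stoichiometry directly to pressures.
P(O2) required for 2480 torr of NO = (1/2) × 2480 = 1240 torr; available 3200 torr, so NO is limiting.
P(O2) remaining = 3200 − (1/2) × 2480 = 1960 torr
P(gaseous products) = (2)/2 × 2480 = 2480 torr
P_total at 547 °C = 1960 + 2480 = 4440 torr

4440 torr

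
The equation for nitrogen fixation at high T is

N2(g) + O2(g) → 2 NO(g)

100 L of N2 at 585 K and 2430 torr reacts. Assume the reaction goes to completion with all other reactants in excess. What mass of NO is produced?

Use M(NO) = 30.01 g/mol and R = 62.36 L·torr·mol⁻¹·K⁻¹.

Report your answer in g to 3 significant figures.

n(N2) = PV/RT = (2430 × 100) / (62.36 × 585) = 6.661 mol
n(NO) = (2/1) × 6.661 = 13.32 mol
m(NO) = 13.32 × 30.01 = 399.7 g

400 g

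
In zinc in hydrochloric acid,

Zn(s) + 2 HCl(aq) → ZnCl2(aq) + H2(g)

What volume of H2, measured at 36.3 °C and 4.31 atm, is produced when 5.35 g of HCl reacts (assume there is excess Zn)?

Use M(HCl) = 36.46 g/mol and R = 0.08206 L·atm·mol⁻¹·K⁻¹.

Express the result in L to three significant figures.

0.432 L

n(HCl) = 5.350 / 36.46 = 0.1467 mol
n(H2) = (1/2) × 0.1467 = 0.07335 mol
V = nRT/P = 0.07335 × 0.08206 × 309.45 / 4.31 = 0.4322 L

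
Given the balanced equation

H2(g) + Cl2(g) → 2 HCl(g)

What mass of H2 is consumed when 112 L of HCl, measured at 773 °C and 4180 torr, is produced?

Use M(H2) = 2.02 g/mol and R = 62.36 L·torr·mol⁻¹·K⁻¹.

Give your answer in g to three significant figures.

n(HCl) = PV/RT = (4180 × 112) / (62.36 × 1046.15) = 7.176 mol
n(H2) = (1/2) × 7.176 = 3.588 mol
m(H2) = 3.588 × 2.02 = 7.248 g

7.25 g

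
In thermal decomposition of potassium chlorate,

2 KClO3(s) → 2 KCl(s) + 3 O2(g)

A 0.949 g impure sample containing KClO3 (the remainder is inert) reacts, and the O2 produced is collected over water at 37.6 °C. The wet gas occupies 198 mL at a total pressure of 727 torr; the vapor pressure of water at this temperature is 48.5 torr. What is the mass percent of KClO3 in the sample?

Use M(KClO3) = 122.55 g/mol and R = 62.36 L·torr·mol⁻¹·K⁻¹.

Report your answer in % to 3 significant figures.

P(O2) = 727 − 48.5 = 678.5 torr
n(O2) = PV/RT = (678.5 × 0.1980) / (62.36 × 310.75) = 0.006933 mol
n(KClO3) = (2/3) × 0.006933 = 0.004622 mol
m(KClO3) = 0.004622 × 122.55 = 0.5664 g
%KClO3 = 0.5664 / 0.949 × 100 = 59.68%

59.7 %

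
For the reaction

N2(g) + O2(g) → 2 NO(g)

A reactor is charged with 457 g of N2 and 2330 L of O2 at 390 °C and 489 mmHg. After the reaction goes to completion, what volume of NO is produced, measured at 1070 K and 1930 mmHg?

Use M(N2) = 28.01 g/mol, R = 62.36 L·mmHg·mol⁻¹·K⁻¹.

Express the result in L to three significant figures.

1130 L

n(N2) = 457 / 28.01 = 16.32 mol
n(O2) = PV/RT = (489 × 2330) / (62.36 × 663.15) = 27.55 mol
For 16.32 mol N2, stoichiometry requires (1/1) × 16.32 = 16.32 mol O2; 27.55 mol is available, so N2 is limiting.
n(NO) = (2/1) × 16.32 = 32.64 mol
V(NO) = nRT/P = 32.64 × 62.36 × 1070 / 1930 = 1128 L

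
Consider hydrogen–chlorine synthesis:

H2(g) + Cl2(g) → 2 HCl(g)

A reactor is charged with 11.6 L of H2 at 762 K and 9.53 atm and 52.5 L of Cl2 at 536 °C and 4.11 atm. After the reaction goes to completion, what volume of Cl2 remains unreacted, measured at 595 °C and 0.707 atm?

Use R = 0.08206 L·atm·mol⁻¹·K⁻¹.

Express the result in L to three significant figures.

n(H2) = PV/RT = (9.53 × 11.6) / (0.08206 × 762) = 1.768 mol
n(Cl2) = PV/RT = (4.11 × 52.5) / (0.08206 × 809.15) = 3.250 mol
For 1.768 mol H2, stoichiometry requires (1/1) × 1.768 = 1.768 mol Cl2; 3.250 mol is available, so H2 is limiting.
n(Cl2) consumed = (1/1) × 1.768 = 1.768 mol; remaining = 3.250 − 1.768 = 1.482 mol
V(Cl2) = nRT/P = 1.482 × 0.08206 × 868.15 / 0.707 = 149.3 L

149 L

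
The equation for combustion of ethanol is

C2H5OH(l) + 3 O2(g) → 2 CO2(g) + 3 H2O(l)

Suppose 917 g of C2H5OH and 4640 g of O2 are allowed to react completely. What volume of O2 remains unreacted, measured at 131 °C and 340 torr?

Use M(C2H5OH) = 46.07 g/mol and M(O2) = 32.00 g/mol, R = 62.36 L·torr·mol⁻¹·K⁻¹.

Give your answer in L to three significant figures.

n(C2H5OH) = 917 / 46.07 = 19.90 mol
n(O2) = 4640 / 32.00 = 145.0 mol
For 19.90 mol C2H5OH, stoichiometry requires (3/1) × 19.90 = 59.70 mol O2; 145.0 mol is available, so C2H5OH is limiting.
n(O2) consumed = (3/1) × 19.90 = 59.70 mol; remaining = 145.0 − 59.70 = 85.30 mol
V(O2) = nRT/P = 85.30 × 62.36 × 404.15 / 340 = 6323 L

6320 L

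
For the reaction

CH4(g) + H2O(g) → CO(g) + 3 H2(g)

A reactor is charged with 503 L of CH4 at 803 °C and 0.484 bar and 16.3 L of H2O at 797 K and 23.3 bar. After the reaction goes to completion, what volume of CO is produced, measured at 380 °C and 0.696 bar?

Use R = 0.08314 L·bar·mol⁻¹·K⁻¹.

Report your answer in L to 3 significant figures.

n(CH4) = PV/RT = (0.484 × 503) / (0.08314 × 1076.15) = 2.721 mol
n(H2O) = PV/RT = (23.3 × 16.3) / (0.08314 × 797) = 5.732 mol
For 2.721 mol CH4, stoichiometry requires (1/1) × 2.721 = 2.721 mol H2O; 5.732 mol is available, so CH4 is limiting.
n(CO) = (1/1) × 2.721 = 2.721 mol
V(CO) = nRT/P = 2.721 × 0.08314 × 653.15 / 0.696 = 212.3 L

212 L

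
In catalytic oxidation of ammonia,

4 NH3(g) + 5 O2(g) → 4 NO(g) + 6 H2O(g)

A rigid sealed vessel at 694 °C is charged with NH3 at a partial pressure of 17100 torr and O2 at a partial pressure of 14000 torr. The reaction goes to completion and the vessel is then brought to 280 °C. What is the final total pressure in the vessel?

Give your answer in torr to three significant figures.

With V and T fixed, P_i ∝ n_i, so the mole ratios apply directly to partial pressures at 694 °C.
P(O2) required for 17100 torr of NH3 = (5/4) × 17100 = 21380 torr; available 14000 torr, so O2 is limiting.
P(NH3) remaining = 17100 − (4/5) × 14000 = 5900 torr
P(gaseous products) = (4+6)/5 × 14000 = 28000 torr
P_total at 694 °C = 5900 + 28000 = 33900 torr
Scaling to 280 °C: P = 33900 × 553.15/967.15 = 19390 torr

19400 torr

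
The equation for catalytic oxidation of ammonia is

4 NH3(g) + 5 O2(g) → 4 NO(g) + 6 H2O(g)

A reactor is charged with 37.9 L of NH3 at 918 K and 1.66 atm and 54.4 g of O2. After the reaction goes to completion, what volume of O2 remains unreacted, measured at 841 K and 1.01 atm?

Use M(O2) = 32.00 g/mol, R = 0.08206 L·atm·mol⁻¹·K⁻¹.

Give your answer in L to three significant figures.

44.8 L

n(NH3) = PV/RT = (1.66 × 37.9) / (0.08206 × 918) = 0.8352 mol
n(O2) = 54.4 / 32.00 = 1.700 mol
For 0.8352 mol NH3, stoichiometry requires (5/4) × 0.8352 = 1.044 mol O2; 1.700 mol is available, so NH3 is limiting.
n(O2) consumed = (5/4) × 0.8352 = 1.044 mol; remaining = 1.700 − 1.044 = 0.6560 mol
V(O2) = nRT/P = 0.6560 × 0.08206 × 841 / 1.01 = 44.82 L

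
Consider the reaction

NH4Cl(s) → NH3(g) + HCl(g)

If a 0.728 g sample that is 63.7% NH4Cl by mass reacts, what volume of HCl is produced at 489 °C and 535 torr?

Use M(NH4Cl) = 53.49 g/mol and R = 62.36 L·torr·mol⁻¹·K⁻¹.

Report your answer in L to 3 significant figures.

0.770 L

mass of NH4Cl = 0.728 × 63.7/100 = 0.4637 g
n(NH4Cl) = 0.4637 / 53.49 = 0.008669 mol
n(HCl) = (1/1) × 0.008669 = 0.008669 mol
V = nRT/P = 0.008669 × 62.36 × 762.15 / 535 = 0.7701 L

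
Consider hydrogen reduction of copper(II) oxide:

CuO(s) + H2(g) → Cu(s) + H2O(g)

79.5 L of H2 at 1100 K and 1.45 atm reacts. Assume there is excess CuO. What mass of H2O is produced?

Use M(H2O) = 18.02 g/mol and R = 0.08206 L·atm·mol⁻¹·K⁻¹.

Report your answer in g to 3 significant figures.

23.0 g

n(H2) = PV/RT = (1.45 × 79.5) / (0.08206 × 1100) = 1.277 mol
n(H2O) = (1/1) × 1.277 = 1.277 mol
m(H2O) = 1.277 × 18.02 = 23.01 g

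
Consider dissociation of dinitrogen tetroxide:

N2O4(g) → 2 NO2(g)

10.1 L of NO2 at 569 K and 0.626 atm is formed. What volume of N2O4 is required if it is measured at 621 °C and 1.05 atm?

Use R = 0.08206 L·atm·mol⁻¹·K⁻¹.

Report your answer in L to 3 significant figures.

4.73 L

n(NO2) = PV/RT = (0.626 × 10.1) / (0.08206 × 569) = 0.1354 mol
n(N2O4) = (1/2) × 0.1354 = 0.06770 mol
V = nRT/P = 0.06770 × 0.08206 × 894.15 / 1.05 = 4.731 L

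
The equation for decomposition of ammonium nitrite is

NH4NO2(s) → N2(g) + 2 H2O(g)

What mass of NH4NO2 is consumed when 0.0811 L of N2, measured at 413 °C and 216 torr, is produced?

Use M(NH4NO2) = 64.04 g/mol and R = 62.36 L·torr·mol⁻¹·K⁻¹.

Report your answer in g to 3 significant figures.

0.0262 g

n(N2) = PV/RT = (216 × 0.0811) / (62.36 × 686.15) = 0.0004094 mol
n(NH4NO2) = (1/1) × 0.0004094 = 0.0004094 mol
m(NH4NO2) = 0.0004094 × 64.04 = 0.02622 g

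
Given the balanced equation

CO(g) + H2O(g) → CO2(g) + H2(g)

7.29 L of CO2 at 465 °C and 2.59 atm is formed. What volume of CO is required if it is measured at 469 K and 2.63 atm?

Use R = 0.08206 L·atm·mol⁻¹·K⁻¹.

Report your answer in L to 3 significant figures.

n(CO2) = PV/RT = (2.59 × 7.29) / (0.08206 × 738.15) = 0.3117 mol
n(CO) = (1/1) × 0.3117 = 0.3117 mol
V = nRT/P = 0.3117 × 0.08206 × 469 / 2.63 = 4.561 L

4.56 L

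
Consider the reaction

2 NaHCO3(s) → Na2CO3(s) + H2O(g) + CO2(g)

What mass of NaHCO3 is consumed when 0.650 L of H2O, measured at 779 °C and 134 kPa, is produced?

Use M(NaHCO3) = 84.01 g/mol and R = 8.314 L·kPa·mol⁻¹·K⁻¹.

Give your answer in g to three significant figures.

n(H2O) = PV/RT = (134 × 0.650) / (8.314 × 1052.15) = 0.009957 mol
n(NaHCO3) = (2/1) × 0.009957 = 0.01991 mol
m(NaHCO3) = 0.01991 × 84.01 = 1.673 g

1.67 g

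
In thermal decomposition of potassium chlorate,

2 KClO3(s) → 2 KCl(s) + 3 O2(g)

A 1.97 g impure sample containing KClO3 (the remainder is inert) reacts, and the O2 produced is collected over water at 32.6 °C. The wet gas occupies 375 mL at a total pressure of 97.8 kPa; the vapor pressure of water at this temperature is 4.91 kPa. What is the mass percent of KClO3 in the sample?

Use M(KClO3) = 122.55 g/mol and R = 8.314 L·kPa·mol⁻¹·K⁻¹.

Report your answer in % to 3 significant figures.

P(O2) = 97.8 − 4.91 = 92.89 kPa
n(O2) = PV/RT = (92.89 × 0.3750) / (8.314 × 305.75) = 0.01370 mol
n(KClO3) = (2/3) × 0.01370 = 0.009133 mol
m(KClO3) = 0.009133 × 122.55 = 1.119 g
%KClO3 = 1.119 / 1.97 × 100 = 56.80%

56.8 %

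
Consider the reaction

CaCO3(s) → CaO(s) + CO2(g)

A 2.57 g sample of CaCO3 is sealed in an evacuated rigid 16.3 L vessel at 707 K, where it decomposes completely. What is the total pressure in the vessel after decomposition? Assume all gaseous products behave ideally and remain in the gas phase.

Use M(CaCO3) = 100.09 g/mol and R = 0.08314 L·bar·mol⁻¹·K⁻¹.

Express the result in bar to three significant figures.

n(CaCO3) = 2.57 / 100.09 = 0.02568 mol
n(gas produced) = (1/1) × 0.02568 = 0.02568 mol
P = nRT/V = 0.02568 × 0.08314 × 707 / 16.3 = 0.09261 bar

0.0926 bar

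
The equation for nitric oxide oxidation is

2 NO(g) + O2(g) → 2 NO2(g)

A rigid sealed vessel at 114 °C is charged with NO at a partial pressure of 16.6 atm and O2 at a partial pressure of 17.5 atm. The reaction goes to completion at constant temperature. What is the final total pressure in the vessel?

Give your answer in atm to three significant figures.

With V and T fixed, P_i ∝ n_i, so the mole ratios apply directly to partial pressures at 114 °C.
P(O2) required for 16.6 atm of NO = (1/2) × 16.6 = 8.300 atm; available 17.5 atm, so NO is limiting.
P(O2) remaining = 17.5 − (1/2) × 16.6 = 9.200 atm
P(gaseous products) = (2)/2 × 16.6 = 16.60 atm
P_total at 114 °C = 9.200 + 16.60 = 25.80 atm

25.8 atm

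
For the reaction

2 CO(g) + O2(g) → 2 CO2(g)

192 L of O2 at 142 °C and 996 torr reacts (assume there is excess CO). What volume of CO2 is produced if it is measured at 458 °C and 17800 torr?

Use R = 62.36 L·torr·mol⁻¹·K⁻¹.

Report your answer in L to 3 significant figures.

37.8 L

n(O2) = PV/RT = (996 × 192) / (62.36 × 415.15) = 7.387 mol
n(CO2) = (2/1) × 7.387 = 14.77 mol
V = nRT/P = 14.77 × 62.36 × 731.15 / 17800 = 37.83 L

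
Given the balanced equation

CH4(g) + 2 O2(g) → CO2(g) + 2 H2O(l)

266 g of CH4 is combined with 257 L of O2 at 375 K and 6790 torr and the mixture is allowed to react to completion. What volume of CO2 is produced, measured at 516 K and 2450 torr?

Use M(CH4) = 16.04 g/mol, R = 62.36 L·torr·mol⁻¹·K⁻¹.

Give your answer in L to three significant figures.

218 L

n(CH4) = 266 / 16.04 = 16.58 mol
n(O2) = PV/RT = (6790 × 257) / (62.36 × 375) = 74.62 mol
For 16.58 mol CH4, stoichiometry requires (2/1) × 16.58 = 33.16 mol O2; 74.62 mol is available, so CH4 is limiting.
n(CO2) = (1/1) × 16.58 = 16.58 mol
V(CO2) = nRT/P = 16.58 × 62.36 × 516 / 2450 = 217.8 L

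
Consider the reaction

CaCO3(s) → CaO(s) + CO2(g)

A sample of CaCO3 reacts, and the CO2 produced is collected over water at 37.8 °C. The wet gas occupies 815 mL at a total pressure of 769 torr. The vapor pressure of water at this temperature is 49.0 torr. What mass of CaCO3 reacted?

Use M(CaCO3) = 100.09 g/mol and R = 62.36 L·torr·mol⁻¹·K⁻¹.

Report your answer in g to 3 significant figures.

3.03 g

P(CO2) = 769 − 49.0 = 720.0 torr
n(CO2) = PV/RT = (720.0 × 0.8150) / (62.36 × 310.95) = 0.03026 mol
n(CaCO3) = (1/1) × 0.03026 = 0.03026 mol
m(CaCO3) = 0.03026 × 100.09 = 3.029 g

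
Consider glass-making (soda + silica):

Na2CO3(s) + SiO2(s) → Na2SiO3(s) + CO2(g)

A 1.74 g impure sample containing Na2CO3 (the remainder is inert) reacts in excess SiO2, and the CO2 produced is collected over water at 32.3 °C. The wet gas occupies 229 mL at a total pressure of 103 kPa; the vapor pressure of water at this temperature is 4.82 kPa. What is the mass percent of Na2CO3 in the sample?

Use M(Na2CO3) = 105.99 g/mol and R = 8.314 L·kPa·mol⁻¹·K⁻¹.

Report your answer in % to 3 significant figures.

P(CO2) = 103 − 4.82 = 98.18 kPa
n(CO2) = PV/RT = (98.18 × 0.2290) / (8.314 × 305.45) = 0.008853 mol
n(Na2CO3) = (1/1) × 0.008853 = 0.008853 mol
m(Na2CO3) = 0.008853 × 105.99 = 0.9383 g
%Na2CO3 = 0.9383 / 1.74 × 100 = 53.93%

53.9 %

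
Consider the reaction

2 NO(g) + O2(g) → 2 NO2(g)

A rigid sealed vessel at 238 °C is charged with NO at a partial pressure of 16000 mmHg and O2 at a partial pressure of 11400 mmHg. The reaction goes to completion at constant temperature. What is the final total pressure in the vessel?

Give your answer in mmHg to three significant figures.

Because the vessel is rigid and T is held at 238 °C, work the stoichiometry in partial pressures (P_i = n_iRT/V).
P(O2) required for 16000 mmHg of NO = (1/2) × 16000 = 8000 mmHg; available 11400 mmHg, so NO is limiting.
P(O2) remaining = 11400 − (1/2) × 16000 = 3400 mmHg
P(gaseous products) = (2)/2 × 16000 = 16000 mmHg
P_total at 238 °C = 3400 + 16000 = 19400 mmHg

19400 mmHg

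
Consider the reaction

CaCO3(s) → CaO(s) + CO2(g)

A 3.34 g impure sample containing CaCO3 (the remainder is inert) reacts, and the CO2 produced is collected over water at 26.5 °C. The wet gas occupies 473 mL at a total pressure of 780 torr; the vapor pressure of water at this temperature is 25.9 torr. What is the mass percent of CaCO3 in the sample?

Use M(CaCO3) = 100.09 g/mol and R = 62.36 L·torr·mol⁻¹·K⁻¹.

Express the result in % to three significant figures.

P(CO2) = 780 − 25.9 = 754.1 torr
n(CO2) = PV/RT = (754.1 × 0.4730) / (62.36 × 299.65) = 0.01909 mol
n(CaCO3) = (1/1) × 0.01909 = 0.01909 mol
m(CaCO3) = 0.01909 × 100.09 = 1.911 g
%CaCO3 = 1.911 / 3.34 × 100 = 57.22%

57.2 %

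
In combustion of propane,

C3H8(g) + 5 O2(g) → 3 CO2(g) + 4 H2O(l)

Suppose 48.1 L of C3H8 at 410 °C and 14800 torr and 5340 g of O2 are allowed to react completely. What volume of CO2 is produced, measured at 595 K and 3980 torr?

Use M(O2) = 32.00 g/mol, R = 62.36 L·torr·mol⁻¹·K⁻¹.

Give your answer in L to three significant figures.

n(C3H8) = PV/RT = (14800 × 48.1) / (62.36 × 683.15) = 16.71 mol
n(O2) = 5340 / 32.00 = 166.9 mol
For 16.71 mol C3H8, stoichiometry requires (5/1) × 16.71 = 83.55 mol O2; 166.9 mol is available, so C3H8 is limiting.
n(CO2) = (3/1) × 16.71 = 50.13 mol
V(CO2) = nRT/P = 50.13 × 62.36 × 595 / 3980 = 467.3 L

467 L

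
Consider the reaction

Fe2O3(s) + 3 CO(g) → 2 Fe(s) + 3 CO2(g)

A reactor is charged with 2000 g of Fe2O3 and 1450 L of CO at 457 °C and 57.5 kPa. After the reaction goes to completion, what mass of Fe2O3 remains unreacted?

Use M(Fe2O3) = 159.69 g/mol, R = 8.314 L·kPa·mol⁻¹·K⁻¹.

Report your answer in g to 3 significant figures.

1270 g

n(Fe2O3) = 2000 / 159.69 = 12.52 mol
n(CO) = PV/RT = (57.5 × 1450) / (8.314 × 730.15) = 13.73 mol
For 12.52 mol Fe2O3, stoichiometry requires (3/1) × 12.52 = 37.56 mol CO; 13.73 mol is available, so CO is limiting.
n(Fe2O3) consumed = (1/3) × 13.73 = 4.577 mol; remaining = 12.52 − 4.577 = 7.943 mol
m(Fe2O3) = 7.943 × 159.69 = 1268 g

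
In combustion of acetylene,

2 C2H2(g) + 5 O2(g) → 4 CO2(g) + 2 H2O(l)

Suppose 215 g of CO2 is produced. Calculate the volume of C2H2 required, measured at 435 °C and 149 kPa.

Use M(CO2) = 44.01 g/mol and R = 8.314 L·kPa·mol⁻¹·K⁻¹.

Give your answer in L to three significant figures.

n(CO2) = 215.0 / 44.01 = 4.885 mol
n(C2H2) = (2/4) × 4.885 = 2.442 mol
V = nRT/P = 2.442 × 8.314 × 708.15 / 149 = 96.49 L

96.5 L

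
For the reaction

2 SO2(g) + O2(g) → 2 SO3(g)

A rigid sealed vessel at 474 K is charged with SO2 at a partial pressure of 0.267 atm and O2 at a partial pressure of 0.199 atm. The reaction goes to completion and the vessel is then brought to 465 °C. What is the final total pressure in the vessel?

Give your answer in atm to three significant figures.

With V and T fixed, P_i ∝ n_i, so the mole ratios apply directly to partial pressures at 474 K.
P(O2) required for 0.267 atm of SO2 = (1/2) × 0.267 = 0.1335 atm; available 0.199 atm, so SO2 is limiting.
P(O2) remaining = 0.199 − (1/2) × 0.267 = 0.06550 atm
P(gaseous products) = (2)/2 × 0.267 = 0.2670 atm
P_total at 474 K = 0.06550 + 0.2670 = 0.3325 atm
Scaling to 465 °C: P = 0.3325 × 738.15/474 = 0.5178 atm

0.518 atm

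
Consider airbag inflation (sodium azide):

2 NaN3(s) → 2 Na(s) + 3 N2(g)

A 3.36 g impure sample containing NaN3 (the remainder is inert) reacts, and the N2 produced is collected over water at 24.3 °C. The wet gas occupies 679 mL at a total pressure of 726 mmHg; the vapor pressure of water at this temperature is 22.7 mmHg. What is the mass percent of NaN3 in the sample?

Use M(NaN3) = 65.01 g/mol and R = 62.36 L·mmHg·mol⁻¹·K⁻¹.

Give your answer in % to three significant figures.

33.2 %

P(N2) = 726 − 22.7 = 703.3 mmHg
n(N2) = PV/RT = (703.3 × 0.6790) / (62.36 × 297.45) = 0.02574 mol
n(NaN3) = (2/3) × 0.02574 = 0.01716 mol
m(NaN3) = 0.01716 × 65.01 = 1.116 g
%NaN3 = 1.116 / 3.36 × 100 = 33.21%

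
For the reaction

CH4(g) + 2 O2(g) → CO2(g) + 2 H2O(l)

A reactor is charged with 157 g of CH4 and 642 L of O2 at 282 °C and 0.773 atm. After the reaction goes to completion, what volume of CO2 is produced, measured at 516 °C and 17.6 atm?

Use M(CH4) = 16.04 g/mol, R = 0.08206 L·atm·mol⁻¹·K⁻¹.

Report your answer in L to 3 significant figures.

20.0 L

n(CH4) = 157 / 16.04 = 9.788 mol
n(O2) = PV/RT = (0.773 × 642) / (0.08206 × 555.15) = 10.89 mol
For 9.788 mol CH4, stoichiometry requires (2/1) × 9.788 = 19.58 mol O2; 10.89 mol is available, so O2 is limiting.
n(CO2) = (1/2) × 10.89 = 5.445 mol
V(CO2) = nRT/P = 5.445 × 0.08206 × 789.15 / 17.6 = 20.03 L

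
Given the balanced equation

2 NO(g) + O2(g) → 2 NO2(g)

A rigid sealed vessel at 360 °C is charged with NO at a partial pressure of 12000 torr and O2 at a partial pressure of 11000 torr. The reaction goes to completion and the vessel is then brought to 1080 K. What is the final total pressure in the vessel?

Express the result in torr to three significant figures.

At constant V, partial pressures at 360 °C are proportional to moles, so apply stoichiometry directly to pressures.
P(O2) required for 12000 torr of NO = (1/2) × 12000 = 6000 torr; available 11000 torr, so NO is limiting.
P(O2) remaining = 11000 − (1/2) × 12000 = 5000 torr
P(gaseous products) = (2)/2 × 12000 = 12000 torr
P_total at 360 °C = 5000 + 12000 = 17000 torr
Scaling to 1080 K: P = 17000 × 1080/633.15 = 29000 torr

29000 torr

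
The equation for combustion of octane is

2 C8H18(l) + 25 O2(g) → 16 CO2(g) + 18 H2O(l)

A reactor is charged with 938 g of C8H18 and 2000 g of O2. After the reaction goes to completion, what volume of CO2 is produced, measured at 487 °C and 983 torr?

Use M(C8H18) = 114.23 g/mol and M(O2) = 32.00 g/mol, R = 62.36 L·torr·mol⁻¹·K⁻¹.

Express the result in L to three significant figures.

1930 L

n(C8H18) = 938 / 114.23 = 8.212 mol
n(O2) = 2000 / 32.00 = 62.50 mol
For 8.212 mol C8H18, stoichiometry requires (25/2) × 8.212 = 102.6 mol O2; 62.50 mol is available, so O2 is limiting.
n(CO2) = (16/25) × 62.50 = 40.00 mol
V(CO2) = nRT/P = 40.00 × 62.36 × 760.15 / 983 = 1929 L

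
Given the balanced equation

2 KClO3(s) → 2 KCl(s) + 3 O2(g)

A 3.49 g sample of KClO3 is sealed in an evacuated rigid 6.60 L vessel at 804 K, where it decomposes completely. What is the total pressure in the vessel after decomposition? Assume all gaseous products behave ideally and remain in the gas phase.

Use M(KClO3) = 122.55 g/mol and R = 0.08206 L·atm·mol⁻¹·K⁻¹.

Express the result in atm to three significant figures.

0.427 atm

n(KClO3) = 3.49 / 122.55 = 0.02848 mol
n(gas produced) = (3/2) × 0.02848 = 0.04272 mol
P = nRT/V = 0.04272 × 0.08206 × 804 / 6.60 = 0.4270 atm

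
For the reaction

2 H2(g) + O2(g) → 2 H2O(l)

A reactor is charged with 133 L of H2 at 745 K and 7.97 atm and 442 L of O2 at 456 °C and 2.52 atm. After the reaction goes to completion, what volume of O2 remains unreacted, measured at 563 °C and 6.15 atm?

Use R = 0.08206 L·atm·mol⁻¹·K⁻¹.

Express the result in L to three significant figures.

111 L

n(H2) = PV/RT = (7.97 × 133) / (0.08206 × 745) = 17.34 mol
n(O2) = PV/RT = (2.52 × 442) / (0.08206 × 729.15) = 18.62 mol
For 17.34 mol H2, stoichiometry requires (1/2) × 17.34 = 8.670 mol O2; 18.62 mol is available, so H2 is limiting.
n(O2) consumed = (1/2) × 17.34 = 8.670 mol; remaining = 18.62 − 8.670 = 9.950 mol
V(O2) = nRT/P = 9.950 × 0.08206 × 836.15 / 6.15 = 111.0 L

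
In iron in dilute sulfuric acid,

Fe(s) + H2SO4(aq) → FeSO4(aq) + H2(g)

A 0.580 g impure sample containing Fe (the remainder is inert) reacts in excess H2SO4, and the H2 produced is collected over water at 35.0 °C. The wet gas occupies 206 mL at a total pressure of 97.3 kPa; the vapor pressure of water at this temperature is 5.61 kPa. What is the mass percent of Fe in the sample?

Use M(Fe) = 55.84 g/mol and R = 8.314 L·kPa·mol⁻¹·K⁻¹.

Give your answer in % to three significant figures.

P(H2) = 97.3 − 5.61 = 91.69 kPa
n(H2) = PV/RT = (91.69 × 0.2060) / (8.314 × 308.15) = 0.007373 mol
n(Fe) = (1/1) × 0.007373 = 0.007373 mol
m(Fe) = 0.007373 × 55.84 = 0.4117 g
%Fe = 0.4117 / 0.580 × 100 = 70.98%

71.0 %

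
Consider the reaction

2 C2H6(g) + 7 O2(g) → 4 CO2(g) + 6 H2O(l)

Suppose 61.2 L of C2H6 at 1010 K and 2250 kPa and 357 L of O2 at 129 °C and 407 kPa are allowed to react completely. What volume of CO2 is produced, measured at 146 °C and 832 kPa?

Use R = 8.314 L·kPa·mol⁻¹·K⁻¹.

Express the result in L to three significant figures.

n(C2H6) = PV/RT = (2250 × 61.2) / (8.314 × 1010) = 16.40 mol
n(O2) = PV/RT = (407 × 357) / (8.314 × 402.15) = 43.46 mol
For 16.40 mol C2H6, stoichiometry requires (7/2) × 16.40 = 57.40 mol O2; 43.46 mol is available, so O2 is limiting.
n(CO2) = (4/7) × 43.46 = 24.83 mol
V(CO2) = nRT/P = 24.83 × 8.314 × 419.15 / 832 = 104.0 L

104 L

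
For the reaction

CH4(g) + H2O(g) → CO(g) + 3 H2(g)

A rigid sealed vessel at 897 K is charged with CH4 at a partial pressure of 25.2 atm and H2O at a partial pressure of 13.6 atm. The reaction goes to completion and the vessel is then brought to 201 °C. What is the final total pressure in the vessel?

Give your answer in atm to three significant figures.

At constant V, partial pressures at 897 K are proportional to moles, so apply stoichiometry directly to pressures.
P(H2O) required for 25.2 atm of CH4 = (1/1) × 25.2 = 25.20 atm; available 13.6 atm, so H2O is limiting.
P(CH4) remaining = 25.2 − (1/1) × 13.6 = 11.60 atm
P(gaseous products) = (1+3)/1 × 13.6 = 54.40 atm
P_total at 897 K = 11.60 + 54.40 = 66.00 atm
Scaling to 201 °C: P = 66.00 × 474.15/897 = 34.89 atm

34.9 atm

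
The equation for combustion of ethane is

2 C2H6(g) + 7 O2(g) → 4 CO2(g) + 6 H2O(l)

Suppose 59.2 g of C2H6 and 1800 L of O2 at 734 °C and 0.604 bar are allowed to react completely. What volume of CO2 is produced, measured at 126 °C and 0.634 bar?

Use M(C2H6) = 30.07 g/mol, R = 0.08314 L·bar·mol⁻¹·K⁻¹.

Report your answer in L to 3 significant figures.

n(C2H6) = 59.2 / 30.07 = 1.969 mol
n(O2) = PV/RT = (0.604 × 1800) / (0.08314 × 1007.15) = 12.98 mol
For 1.969 mol C2H6, stoichiometry requires (7/2) × 1.969 = 6.892 mol O2; 12.98 mol is available, so C2H6 is limiting.
n(CO2) = (4/2) × 1.969 = 3.938 mol
V(CO2) = nRT/P = 3.938 × 0.08314 × 399.15 / 0.634 = 206.1 L

206 L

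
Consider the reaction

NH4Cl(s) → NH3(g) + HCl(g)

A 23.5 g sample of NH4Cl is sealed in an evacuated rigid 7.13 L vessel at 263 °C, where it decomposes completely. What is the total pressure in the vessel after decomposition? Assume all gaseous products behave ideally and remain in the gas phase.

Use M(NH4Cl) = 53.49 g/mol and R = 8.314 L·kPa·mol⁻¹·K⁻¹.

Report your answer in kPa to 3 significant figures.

n(NH4Cl) = 23.5 / 53.49 = 0.4393 mol
n(gas produced) = (2/1) × 0.4393 = 0.8786 mol
P = nRT/V = 0.8786 × 8.314 × 536.15 / 7.13 = 549.3 kPa

549 kPa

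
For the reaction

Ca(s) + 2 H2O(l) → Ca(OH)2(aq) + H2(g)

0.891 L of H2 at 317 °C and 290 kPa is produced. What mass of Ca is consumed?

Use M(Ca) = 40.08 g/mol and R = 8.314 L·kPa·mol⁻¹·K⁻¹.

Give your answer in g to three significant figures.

n(H2) = PV/RT = (290 × 0.891) / (8.314 × 590.15) = 0.05266 mol
n(Ca) = (1/1) × 0.05266 = 0.05266 mol
m(Ca) = 0.05266 × 40.08 = 2.111 g

2.11 g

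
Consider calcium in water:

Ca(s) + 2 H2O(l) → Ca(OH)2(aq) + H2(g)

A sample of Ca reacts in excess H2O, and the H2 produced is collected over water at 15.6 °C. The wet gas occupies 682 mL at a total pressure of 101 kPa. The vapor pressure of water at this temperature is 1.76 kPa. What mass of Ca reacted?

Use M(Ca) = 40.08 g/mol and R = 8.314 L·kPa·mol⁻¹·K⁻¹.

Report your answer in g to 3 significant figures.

P(H2) = 101 − 1.76 = 99.24 kPa
n(H2) = PV/RT = (99.24 × 0.6820) / (8.314 × 288.75) = 0.02819 mol
n(Ca) = (1/1) × 0.02819 = 0.02819 mol
m(Ca) = 0.02819 × 40.08 = 1.130 g

1.13 g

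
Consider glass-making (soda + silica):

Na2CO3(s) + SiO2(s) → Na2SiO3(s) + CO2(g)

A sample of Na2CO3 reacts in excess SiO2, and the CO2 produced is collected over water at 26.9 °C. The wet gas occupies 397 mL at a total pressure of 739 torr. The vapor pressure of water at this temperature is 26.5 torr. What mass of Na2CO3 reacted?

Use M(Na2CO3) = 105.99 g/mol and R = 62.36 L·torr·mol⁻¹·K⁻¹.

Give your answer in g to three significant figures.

1.60 g

P(CO2) = 739 − 26.5 = 712.5 torr
n(CO2) = PV/RT = (712.5 × 0.3970) / (62.36 × 300.05) = 0.01512 mol
n(Na2CO3) = (1/1) × 0.01512 = 0.01512 mol
m(Na2CO3) = 0.01512 × 105.99 = 1.603 g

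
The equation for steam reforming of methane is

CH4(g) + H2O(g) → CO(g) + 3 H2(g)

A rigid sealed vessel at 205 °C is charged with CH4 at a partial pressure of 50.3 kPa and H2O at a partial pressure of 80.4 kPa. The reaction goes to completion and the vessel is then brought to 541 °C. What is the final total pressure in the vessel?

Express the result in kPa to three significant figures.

Because the vessel is rigid and T is held at 205 °C, work the stoichiometry in partial pressures (P_i = n_iRT/V).
P(H2O) required for 50.3 kPa of CH4 = (1/1) × 50.3 = 50.30 kPa; available 80.4 kPa, so CH4 is limiting.
P(H2O) remaining = 80.4 − (1/1) × 50.3 = 30.10 kPa
P(gaseous products) = (1+3)/1 × 50.3 = 201.2 kPa
P_total at 205 °C = 30.10 + 201.2 = 231.3 kPa
Scaling to 541 °C: P = 231.3 × 814.15/478.15 = 393.8 kPa

394 kPa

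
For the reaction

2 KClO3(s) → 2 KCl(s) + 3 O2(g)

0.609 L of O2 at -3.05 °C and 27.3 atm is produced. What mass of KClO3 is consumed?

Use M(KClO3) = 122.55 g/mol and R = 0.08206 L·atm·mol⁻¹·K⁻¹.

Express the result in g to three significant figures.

n(O2) = PV/RT = (27.3 × 0.609) / (0.08206 × 270.1) = 0.7501 mol
n(KClO3) = (2/3) × 0.7501 = 0.5001 mol
m(KClO3) = 0.5001 × 122.55 = 61.29 g

61.3 g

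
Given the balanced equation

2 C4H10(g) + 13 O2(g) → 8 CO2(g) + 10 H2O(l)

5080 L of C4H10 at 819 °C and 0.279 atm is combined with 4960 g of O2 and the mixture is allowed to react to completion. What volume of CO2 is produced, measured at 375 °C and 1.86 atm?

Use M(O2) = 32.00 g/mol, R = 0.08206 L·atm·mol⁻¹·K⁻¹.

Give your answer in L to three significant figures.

1810 L

n(C4H10) = PV/RT = (0.279 × 5080) / (0.08206 × 1092.15) = 15.81 mol
n(O2) = 4960 / 32.00 = 155.0 mol
For 15.81 mol C4H10, stoichiometry requires (13/2) × 15.81 = 102.8 mol O2; 155.0 mol is available, so C4H10 is limiting.
n(CO2) = (8/2) × 15.81 = 63.24 mol
V(CO2) = nRT/P = 63.24 × 0.08206 × 648.15 / 1.86 = 1808 L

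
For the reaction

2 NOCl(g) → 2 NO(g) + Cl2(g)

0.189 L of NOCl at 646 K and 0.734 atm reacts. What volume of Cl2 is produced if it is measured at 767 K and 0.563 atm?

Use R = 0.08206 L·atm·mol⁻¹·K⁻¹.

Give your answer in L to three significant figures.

n(NOCl) = PV/RT = (0.734 × 0.189) / (0.08206 × 646) = 0.002617 mol
n(Cl2) = (1/2) × 0.002617 = 0.001308 mol
V = nRT/P = 0.001308 × 0.08206 × 767 / 0.563 = 0.1462 L

0.146 L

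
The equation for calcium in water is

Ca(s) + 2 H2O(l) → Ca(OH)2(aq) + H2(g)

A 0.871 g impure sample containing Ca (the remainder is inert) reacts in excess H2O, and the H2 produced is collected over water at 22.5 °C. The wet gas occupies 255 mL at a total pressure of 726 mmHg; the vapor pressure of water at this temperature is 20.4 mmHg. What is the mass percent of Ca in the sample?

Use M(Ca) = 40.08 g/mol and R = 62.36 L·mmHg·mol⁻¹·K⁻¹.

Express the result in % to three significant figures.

44.9 %

P(H2) = 726 − 20.4 = 705.6 mmHg
n(H2) = PV/RT = (705.6 × 0.2550) / (62.36 × 295.65) = 0.009759 mol
n(Ca) = (1/1) × 0.009759 = 0.009759 mol
m(Ca) = 0.009759 × 40.08 = 0.3911 g
%Ca = 0.3911 / 0.871 × 100 = 44.90%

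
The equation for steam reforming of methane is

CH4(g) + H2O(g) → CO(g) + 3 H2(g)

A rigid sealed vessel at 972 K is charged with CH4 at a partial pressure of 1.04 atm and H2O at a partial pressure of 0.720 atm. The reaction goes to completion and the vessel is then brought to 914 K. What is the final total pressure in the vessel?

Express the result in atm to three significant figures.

3.01 atm

At constant V, partial pressures at 972 K are proportional to moles, so apply stoichiometry directly to pressures.
P(H2O) required for 1.04 atm of CH4 = (1/1) × 1.04 = 1.040 atm; available 0.720 atm, so H2O is limiting.
P(CH4) remaining = 1.04 − (1/1) × 0.720 = 0.3200 atm
P(gaseous products) = (1+3)/1 × 0.720 = 2.880 atm
P_total at 972 K = 0.3200 + 2.880 = 3.200 atm
Scaling to 914 K: P = 3.200 × 914/972 = 3.009 atm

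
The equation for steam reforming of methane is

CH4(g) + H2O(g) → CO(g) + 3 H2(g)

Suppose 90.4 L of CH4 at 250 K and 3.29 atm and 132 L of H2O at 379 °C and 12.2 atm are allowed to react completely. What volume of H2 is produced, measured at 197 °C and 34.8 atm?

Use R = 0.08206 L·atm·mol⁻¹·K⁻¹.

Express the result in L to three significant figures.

n(CH4) = PV/RT = (3.29 × 90.4) / (0.08206 × 250) = 14.50 mol
n(H2O) = PV/RT = (12.2 × 132) / (0.08206 × 652.15) = 30.09 mol
For 14.50 mol CH4, stoichiometry requires (1/1) × 14.50 = 14.50 mol H2O; 30.09 mol is available, so CH4 is limiting.
n(H2) = (3/1) × 14.50 = 43.50 mol
V(H2) = nRT/P = 43.50 × 0.08206 × 470.15 / 34.8 = 48.23 L

48.2 L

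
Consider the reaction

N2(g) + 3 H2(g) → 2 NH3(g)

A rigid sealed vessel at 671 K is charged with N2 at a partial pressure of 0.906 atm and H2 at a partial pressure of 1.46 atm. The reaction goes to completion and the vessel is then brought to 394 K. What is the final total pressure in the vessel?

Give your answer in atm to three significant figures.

0.818 atm

With V and T fixed, P_i ∝ n_i, so the mole ratios apply directly to partial pressures at 671 K.
P(H2) required for 0.906 atm of N2 = (3/1) × 0.906 = 2.718 atm; available 1.46 atm, so H2 is limiting.
P(N2) remaining = 0.906 − (1/3) × 1.46 = 0.4193 atm
P(gaseous products) = (2)/3 × 1.46 = 0.9733 atm
P_total at 671 K = 0.4193 + 0.9733 = 1.393 atm
Scaling to 394 K: P = 1.393 × 394/671 = 0.8179 atm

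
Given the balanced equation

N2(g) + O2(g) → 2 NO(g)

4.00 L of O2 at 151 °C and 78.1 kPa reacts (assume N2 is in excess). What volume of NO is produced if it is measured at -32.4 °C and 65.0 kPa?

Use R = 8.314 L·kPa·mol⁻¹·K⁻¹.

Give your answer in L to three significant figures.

5.46 L

n(O2) = PV/RT = (78.1 × 4.00) / (8.314 × 424.15) = 0.08859 mol
n(NO) = (2/1) × 0.08859 = 0.1772 mol
V = nRT/P = 0.1772 × 8.314 × 240.75 / 65.0 = 5.457 L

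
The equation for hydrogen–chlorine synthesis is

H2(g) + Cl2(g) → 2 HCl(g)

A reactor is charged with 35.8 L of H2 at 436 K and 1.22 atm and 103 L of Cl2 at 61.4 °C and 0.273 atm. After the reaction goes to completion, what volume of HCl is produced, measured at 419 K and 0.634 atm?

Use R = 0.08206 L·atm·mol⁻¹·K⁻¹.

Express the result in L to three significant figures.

n(H2) = PV/RT = (1.22 × 35.8) / (0.08206 × 436) = 1.221 mol
n(Cl2) = PV/RT = (0.273 × 103) / (0.08206 × 334.55) = 1.024 mol
For 1.221 mol H2, stoichiometry requires (1/1) × 1.221 = 1.221 mol Cl2; 1.024 mol is available, so Cl2 is limiting.
n(HCl) = (2/1) × 1.024 = 2.048 mol
V(HCl) = nRT/P = 2.048 × 0.08206 × 419 / 0.634 = 111.1 L

111 L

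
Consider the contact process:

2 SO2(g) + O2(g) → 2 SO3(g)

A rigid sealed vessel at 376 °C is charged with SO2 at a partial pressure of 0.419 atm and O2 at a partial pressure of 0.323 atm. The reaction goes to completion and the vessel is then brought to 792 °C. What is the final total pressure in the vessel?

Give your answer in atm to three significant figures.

0.874 atm

With V and T fixed, P_i ∝ n_i, so the mole ratios apply directly to partial pressures at 376 °C.
P(O2) required for 0.419 atm of SO2 = (1/2) × 0.419 = 0.2095 atm; available 0.323 atm, so SO2 is limiting.
P(O2) remaining = 0.323 − (1/2) × 0.419 = 0.1135 atm
P(gaseous products) = (2)/2 × 0.419 = 0.4190 atm
P_total at 376 °C = 0.1135 + 0.4190 = 0.5325 atm
Scaling to 792 °C: P = 0.5325 × 1065.15/649.15 = 0.8737 atm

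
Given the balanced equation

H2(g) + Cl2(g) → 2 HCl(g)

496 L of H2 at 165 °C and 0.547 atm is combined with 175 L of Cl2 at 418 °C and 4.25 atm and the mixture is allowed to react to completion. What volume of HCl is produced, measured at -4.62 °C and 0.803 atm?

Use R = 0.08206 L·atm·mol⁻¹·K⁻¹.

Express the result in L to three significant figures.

n(H2) = PV/RT = (0.547 × 496) / (0.08206 × 438.15) = 7.546 mol
n(Cl2) = PV/RT = (4.25 × 175) / (0.08206 × 691.15) = 13.11 mol
For 7.546 mol H2, stoichiometry requires (1/1) × 7.546 = 7.546 mol Cl2; 13.11 mol is available, so H2 is limiting.
n(HCl) = (2/1) × 7.546 = 15.09 mol
V(HCl) = nRT/P = 15.09 × 0.08206 × 268.53 / 0.803 = 414.1 L

414 L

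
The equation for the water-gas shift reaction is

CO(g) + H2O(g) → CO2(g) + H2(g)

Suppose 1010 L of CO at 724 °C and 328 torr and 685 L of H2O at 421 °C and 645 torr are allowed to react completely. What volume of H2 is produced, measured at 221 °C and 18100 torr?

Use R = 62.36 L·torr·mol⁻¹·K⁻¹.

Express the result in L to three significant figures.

n(CO) = PV/RT = (328 × 1010) / (62.36 × 997.15) = 5.328 mol
n(H2O) = PV/RT = (645 × 685) / (62.36 × 694.15) = 10.21 mol
For 5.328 mol CO, stoichiometry requires (1/1) × 5.328 = 5.328 mol H2O; 10.21 mol is available, so CO is limiting.
n(H2) = (1/1) × 5.328 = 5.328 mol
V(H2) = nRT/P = 5.328 × 62.36 × 494.15 / 18100 = 9.071 L

9.07 L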